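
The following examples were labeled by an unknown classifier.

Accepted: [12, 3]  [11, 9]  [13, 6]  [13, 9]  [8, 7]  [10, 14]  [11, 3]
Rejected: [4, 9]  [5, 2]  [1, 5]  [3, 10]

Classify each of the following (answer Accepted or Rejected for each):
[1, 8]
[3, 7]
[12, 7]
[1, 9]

Rejected, Rejected, Accepted, Rejected

'Accepted' ⟺ sum ≥ 14.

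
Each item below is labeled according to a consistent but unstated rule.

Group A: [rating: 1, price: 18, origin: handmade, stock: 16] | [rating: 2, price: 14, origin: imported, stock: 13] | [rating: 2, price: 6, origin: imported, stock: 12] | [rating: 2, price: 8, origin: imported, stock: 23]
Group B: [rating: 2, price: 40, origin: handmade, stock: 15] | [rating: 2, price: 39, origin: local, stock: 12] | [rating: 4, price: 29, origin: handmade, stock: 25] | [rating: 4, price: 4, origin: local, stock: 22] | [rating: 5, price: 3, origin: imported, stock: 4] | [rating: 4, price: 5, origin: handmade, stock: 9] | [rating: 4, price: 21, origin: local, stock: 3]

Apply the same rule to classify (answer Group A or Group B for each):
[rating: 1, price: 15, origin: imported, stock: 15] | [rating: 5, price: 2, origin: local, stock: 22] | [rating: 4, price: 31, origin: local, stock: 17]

The pattern is that an item is 'Group A' exactly when: price ≥ 6 AND price ≤ 18.
[rating: 1, price: 15, origin: imported, stock: 15]: price = 15 — satisfies this, so Group A. [rating: 5, price: 2, origin: local, stock: 22]: price = 2 — doesn't match, so Group B. [rating: 4, price: 31, origin: local, stock: 17]: price = 31 — doesn't match, so Group B.

Group A, Group B, Group B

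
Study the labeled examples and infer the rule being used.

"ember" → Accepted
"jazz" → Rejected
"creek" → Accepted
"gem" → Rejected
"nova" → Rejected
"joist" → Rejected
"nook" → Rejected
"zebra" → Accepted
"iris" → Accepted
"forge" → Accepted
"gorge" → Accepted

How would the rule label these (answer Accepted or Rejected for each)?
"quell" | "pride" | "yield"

One predicate separates the groups cleanly: contains 'r'.
"quell": Rejected (no 'r'). "pride": Accepted (has 'r'). "yield": Rejected (no 'r').

Rejected, Accepted, Rejected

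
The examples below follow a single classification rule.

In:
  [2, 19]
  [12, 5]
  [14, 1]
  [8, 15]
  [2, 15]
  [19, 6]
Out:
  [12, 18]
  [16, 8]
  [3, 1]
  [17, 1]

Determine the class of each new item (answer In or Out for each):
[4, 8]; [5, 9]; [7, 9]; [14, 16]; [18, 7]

One predicate separates the groups cleanly: sum is odd.
[4, 8]: 4+8 = 12, does not satisfy this → Out.
[5, 9]: 5+9 = 14, does not satisfy this → Out.
[7, 9]: 7+9 = 16, does not satisfy this → Out.
[14, 16]: 14+16 = 30, does not satisfy this → Out.
[18, 7]: 18+7 = 25, qualifies → In.

Out, Out, Out, Out, In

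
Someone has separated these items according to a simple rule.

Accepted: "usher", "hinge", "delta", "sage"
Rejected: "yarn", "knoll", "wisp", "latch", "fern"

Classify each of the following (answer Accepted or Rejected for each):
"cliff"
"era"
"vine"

Rejected, Accepted, Accepted

Rule: has ≥ 2 vowels. This holds for each 'Accepted' example and fails for each 'Rejected' one.
"cliff" → 1 vowel → Rejected.
"era" → 2 vowels → Accepted.
"vine" → 2 vowels → Accepted.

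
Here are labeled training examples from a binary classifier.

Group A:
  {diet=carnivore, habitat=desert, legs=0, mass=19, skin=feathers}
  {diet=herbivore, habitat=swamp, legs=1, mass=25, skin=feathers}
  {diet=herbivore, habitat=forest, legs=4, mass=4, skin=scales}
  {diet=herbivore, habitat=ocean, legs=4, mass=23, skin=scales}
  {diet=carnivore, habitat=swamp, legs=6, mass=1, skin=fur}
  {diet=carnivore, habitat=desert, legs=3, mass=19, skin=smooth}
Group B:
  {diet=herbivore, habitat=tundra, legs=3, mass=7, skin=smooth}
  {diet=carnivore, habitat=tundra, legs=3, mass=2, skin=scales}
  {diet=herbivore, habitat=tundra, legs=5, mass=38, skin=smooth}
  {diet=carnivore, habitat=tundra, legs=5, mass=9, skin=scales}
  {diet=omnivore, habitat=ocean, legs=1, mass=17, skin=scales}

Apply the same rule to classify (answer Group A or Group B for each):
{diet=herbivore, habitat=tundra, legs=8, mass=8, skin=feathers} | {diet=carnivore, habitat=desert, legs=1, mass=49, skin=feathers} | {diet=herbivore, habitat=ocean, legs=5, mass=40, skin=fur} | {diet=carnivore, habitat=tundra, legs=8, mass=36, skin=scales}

Every 'Group A' example satisfies: habitat is not tundra AND mass ≠ 17. None of the 'Group B' examples do.
{diet=herbivore, habitat=tundra, legs=8, mass=8, skin=feathers} — habitat is tundra, mass = 8, hence Group B. {diet=carnivore, habitat=desert, legs=1, mass=49, skin=feathers} — habitat is desert, mass = 49, hence Group A. {diet=herbivore, habitat=ocean, legs=5, mass=40, skin=fur} — habitat is ocean, mass = 40, hence Group A. {diet=carnivore, habitat=tundra, legs=8, mass=36, skin=scales} — habitat is tundra, mass = 36, hence Group B.

Group B, Group A, Group A, Group B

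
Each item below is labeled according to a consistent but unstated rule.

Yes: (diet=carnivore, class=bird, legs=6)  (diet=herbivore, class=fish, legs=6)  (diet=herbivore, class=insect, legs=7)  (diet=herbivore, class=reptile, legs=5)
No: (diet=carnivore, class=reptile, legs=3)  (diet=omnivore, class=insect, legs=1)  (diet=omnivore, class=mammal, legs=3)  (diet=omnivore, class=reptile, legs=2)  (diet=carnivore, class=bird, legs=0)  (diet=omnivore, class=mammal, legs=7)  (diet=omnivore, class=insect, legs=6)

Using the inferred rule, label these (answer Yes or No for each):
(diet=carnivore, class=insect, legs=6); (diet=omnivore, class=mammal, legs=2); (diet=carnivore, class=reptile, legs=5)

Yes, No, Yes

The simplest hypothesis consistent with all the labels is: diet is not omnivore AND legs ≥ 5.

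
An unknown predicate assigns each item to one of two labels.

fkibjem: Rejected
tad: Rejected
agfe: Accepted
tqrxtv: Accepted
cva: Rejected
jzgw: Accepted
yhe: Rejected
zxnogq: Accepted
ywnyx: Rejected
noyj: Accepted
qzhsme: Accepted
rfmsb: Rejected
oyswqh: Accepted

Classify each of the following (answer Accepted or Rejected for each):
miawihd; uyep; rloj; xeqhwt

Rejected, Accepted, Accepted, Accepted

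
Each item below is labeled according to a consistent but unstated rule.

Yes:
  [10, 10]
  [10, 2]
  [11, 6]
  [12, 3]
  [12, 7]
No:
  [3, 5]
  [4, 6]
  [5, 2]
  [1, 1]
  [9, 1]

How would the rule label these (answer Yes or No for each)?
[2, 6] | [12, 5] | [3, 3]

No, Yes, No

Every 'Yes' example satisfies: sum ≥ 12. None of the 'No' examples do.
No: [2, 6], since 2+6 = 8.
Yes: [12, 5], since 12+5 = 17.
No: [3, 3], since 3+3 = 6.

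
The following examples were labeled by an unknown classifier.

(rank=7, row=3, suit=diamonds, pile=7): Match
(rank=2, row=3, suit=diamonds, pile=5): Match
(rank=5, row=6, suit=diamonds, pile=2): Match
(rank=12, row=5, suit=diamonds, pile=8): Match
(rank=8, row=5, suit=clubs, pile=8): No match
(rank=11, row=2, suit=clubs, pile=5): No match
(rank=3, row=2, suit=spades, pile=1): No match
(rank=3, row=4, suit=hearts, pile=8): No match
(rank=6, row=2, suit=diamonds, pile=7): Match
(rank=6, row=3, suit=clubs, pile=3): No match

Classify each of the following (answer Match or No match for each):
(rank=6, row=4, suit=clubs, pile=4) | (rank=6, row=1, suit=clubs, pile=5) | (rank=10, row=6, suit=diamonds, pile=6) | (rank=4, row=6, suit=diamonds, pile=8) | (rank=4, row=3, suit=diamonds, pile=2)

A rule that fits every label: suit is diamonds — true of each 'Match' example, false of each 'No match' one.

No match, No match, Match, Match, Match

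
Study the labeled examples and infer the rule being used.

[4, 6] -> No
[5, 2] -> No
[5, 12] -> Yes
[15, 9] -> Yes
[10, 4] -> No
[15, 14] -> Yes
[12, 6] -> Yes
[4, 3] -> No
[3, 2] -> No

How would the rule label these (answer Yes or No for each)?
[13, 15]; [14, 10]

One predicate separates the groups cleanly: sum ≥ 17.
[13, 15]: 13+15 = 28 — qualifies, so Yes. [14, 10]: 14+10 = 24 — qualifies, so Yes.

Yes, Yes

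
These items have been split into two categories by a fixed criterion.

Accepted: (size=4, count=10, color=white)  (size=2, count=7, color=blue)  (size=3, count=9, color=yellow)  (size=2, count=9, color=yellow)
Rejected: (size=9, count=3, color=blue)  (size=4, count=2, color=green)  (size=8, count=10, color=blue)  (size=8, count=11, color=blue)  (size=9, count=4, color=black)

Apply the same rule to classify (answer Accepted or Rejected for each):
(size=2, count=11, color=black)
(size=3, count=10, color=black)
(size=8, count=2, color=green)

Accepted, Accepted, Rejected

The common property of the 'Accepted' items is: size ≤ 4 AND count ≥ 3. No 'Rejected' item has it.
(size=2, count=11, color=black) → size = 2, count = 11 → Accepted.
(size=3, count=10, color=black) → size = 3, count = 10 → Accepted.
(size=8, count=2, color=green) → size = 8, count = 2 → Rejected.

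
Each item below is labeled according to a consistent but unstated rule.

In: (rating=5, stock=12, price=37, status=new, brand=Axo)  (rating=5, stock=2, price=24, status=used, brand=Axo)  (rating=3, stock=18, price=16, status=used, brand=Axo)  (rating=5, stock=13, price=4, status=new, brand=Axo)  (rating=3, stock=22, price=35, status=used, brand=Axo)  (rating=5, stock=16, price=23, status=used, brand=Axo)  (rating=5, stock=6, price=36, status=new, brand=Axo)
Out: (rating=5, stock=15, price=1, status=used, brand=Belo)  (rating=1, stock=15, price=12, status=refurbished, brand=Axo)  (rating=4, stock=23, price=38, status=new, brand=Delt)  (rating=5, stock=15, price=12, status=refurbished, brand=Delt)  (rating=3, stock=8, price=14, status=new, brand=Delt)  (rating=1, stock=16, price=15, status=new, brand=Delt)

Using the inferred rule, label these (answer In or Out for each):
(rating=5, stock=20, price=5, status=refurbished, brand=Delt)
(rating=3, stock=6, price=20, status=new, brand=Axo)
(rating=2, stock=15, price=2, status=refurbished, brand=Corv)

Out, In, Out

Rule: brand is Axo AND rating ≥ 3. This holds for each 'In' example and fails for each 'Out' one.
(rating=5, stock=20, price=5, status=refurbished, brand=Delt): brand is Delt, rating = 5, fails the rule → Out. (rating=3, stock=6, price=20, status=new, brand=Axo): brand is Axo, rating = 3, matches → In. (rating=2, stock=15, price=2, status=refurbished, brand=Corv): brand is Corv, rating = 2, fails the rule → Out.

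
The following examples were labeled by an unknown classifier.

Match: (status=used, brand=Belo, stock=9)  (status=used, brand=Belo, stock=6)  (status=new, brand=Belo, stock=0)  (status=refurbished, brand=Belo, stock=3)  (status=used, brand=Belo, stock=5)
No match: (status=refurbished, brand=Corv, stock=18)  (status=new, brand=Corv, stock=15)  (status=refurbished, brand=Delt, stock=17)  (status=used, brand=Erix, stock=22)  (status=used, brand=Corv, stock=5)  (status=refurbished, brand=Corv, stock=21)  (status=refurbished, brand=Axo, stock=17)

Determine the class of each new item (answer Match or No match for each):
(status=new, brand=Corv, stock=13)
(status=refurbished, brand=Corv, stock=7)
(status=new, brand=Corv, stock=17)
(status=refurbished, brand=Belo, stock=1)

No match, No match, No match, Match

Looking at the examples, the only property every 'Match' case has and every 'No match' case lacks is: brand is Belo.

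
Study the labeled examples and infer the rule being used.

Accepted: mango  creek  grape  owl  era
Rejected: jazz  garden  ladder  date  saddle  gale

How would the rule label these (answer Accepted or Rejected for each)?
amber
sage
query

The rule appears to be: odd length.
Accepted: amber, since length 5. Rejected: sage, since length 4. Accepted: query, since length 5.

Accepted, Rejected, Accepted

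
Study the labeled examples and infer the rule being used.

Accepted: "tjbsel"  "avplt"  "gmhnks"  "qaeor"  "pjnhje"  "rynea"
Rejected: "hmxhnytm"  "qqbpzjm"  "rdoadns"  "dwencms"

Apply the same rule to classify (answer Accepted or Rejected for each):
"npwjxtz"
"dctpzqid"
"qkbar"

The rule appears to be: length ≤ 6.

Rejected, Rejected, Accepted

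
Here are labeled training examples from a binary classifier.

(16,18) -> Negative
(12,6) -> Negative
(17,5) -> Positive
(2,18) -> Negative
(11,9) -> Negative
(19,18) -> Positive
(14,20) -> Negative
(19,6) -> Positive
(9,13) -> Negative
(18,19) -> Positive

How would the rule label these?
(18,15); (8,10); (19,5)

The pattern is that an item is 'Positive' exactly when: first ≥ 17.
(18,15) — first 18, hence Positive.
(8,10) — first 8, hence Negative.
(19,5) — first 19, hence Positive.

Positive, Negative, Positive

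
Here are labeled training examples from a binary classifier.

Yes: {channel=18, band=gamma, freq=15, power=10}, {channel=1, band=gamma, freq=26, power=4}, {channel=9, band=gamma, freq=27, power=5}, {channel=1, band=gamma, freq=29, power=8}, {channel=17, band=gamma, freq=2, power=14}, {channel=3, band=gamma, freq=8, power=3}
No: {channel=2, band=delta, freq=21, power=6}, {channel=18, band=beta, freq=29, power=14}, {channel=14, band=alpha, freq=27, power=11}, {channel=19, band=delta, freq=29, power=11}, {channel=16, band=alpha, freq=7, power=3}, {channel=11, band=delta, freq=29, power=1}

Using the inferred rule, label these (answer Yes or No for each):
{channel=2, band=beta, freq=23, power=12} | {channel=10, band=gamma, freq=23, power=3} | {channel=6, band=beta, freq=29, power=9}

A rule that fits every label: band is gamma — true of each 'Yes' example, false of each 'No' one.
{channel=2, band=beta, freq=23, power=12} — band is beta, hence No.
{channel=10, band=gamma, freq=23, power=3} — band is gamma, hence Yes.
{channel=6, band=beta, freq=29, power=9} — band is beta, hence No.

No, Yes, No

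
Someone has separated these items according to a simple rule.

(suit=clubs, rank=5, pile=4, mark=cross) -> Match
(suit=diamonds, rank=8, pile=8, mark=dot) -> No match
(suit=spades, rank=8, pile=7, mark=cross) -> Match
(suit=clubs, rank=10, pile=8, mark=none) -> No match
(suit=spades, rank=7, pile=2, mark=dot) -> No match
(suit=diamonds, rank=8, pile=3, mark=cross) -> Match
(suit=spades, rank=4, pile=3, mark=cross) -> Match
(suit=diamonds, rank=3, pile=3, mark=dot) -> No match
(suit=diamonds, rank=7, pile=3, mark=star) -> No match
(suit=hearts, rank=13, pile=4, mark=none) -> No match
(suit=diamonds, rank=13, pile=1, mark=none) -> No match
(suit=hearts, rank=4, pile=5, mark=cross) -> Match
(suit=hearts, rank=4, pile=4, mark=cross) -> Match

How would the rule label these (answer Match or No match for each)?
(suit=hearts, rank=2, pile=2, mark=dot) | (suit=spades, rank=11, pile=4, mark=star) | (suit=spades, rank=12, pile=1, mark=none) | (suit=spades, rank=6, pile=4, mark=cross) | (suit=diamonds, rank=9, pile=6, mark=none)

Comparing the two groups points to one rule — mark is cross.
(suit=hearts, rank=2, pile=2, mark=dot) — mark is dot, hence No match.
(suit=spades, rank=11, pile=4, mark=star) — mark is star, hence No match.
(suit=spades, rank=12, pile=1, mark=none) — mark is none, hence No match.
(suit=spades, rank=6, pile=4, mark=cross) — mark is cross, hence Match.
(suit=diamonds, rank=9, pile=6, mark=none) — mark is none, hence No match.

No match, No match, No match, Match, No match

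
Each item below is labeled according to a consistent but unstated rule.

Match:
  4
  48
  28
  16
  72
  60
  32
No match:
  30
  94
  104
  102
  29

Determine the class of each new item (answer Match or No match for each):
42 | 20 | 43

Rule: multiple of 4 AND at most 72. This holds for each 'Match' example and fails for each 'No match' one.
42: 42 = 4·10 + 2, 42 ≤ 72 — doesn't qualify, so No match. 20: 20 = 4·5, 20 ≤ 72 — satisfies this, so Match. 43: 43 = 4·10 + 3, 43 ≤ 72 — doesn't qualify, so No match.

No match, Match, No match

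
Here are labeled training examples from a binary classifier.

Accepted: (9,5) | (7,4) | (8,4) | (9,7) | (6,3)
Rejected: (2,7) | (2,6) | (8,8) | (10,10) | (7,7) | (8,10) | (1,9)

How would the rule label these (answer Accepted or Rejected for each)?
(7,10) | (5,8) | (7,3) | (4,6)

Rejected, Rejected, Accepted, Rejected

Looking at the examples, the only property every 'Accepted' case has and every 'Rejected' case lacks is: first > second.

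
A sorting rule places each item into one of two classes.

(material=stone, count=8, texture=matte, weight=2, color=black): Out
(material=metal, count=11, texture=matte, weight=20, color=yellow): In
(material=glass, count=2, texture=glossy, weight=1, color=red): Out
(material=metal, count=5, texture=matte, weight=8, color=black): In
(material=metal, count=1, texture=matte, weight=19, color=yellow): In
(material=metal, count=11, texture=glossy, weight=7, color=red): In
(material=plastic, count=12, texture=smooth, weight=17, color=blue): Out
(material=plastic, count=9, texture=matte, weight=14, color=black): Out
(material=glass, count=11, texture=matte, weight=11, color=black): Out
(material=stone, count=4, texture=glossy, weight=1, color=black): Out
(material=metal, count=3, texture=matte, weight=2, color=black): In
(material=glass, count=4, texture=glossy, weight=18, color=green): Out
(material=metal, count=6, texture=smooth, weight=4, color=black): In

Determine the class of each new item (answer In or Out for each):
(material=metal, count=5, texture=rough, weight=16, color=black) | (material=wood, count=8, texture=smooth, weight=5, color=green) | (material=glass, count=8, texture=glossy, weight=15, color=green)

In, Out, Out

The common property of the 'In' items is: material is metal. No 'Out' item has it.
In: (material=metal, count=5, texture=rough, weight=16, color=black), since material is metal. Out: (material=wood, count=8, texture=smooth, weight=5, color=green), since material is wood. Out: (material=glass, count=8, texture=glossy, weight=15, color=green), since material is glass.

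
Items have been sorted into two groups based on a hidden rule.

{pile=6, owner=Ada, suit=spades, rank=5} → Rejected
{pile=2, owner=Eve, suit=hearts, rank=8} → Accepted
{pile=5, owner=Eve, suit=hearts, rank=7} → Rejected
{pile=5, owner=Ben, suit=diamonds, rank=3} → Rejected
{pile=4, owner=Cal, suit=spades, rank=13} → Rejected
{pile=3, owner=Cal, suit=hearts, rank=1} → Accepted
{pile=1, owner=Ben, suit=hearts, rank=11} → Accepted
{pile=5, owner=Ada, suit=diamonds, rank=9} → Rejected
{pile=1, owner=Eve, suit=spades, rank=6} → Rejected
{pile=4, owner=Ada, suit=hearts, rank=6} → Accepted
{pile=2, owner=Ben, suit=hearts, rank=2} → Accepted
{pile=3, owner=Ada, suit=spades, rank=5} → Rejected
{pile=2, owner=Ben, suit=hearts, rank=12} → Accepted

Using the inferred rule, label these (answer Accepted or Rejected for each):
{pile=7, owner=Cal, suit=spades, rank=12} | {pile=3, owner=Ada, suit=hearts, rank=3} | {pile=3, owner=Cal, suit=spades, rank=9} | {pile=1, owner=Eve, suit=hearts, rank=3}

Rejected, Accepted, Rejected, Accepted

The common property of the 'Accepted' items is: suit is hearts AND pile ≤ 4. No 'Rejected' item has it.
{pile=7, owner=Cal, suit=spades, rank=12} — suit is spades, pile = 7, hence Rejected.
{pile=3, owner=Ada, suit=hearts, rank=3} — suit is hearts, pile = 3, hence Accepted.
{pile=3, owner=Cal, suit=spades, rank=9} — suit is spades, pile = 3, hence Rejected.
{pile=1, owner=Eve, suit=hearts, rank=3} — suit is hearts, pile = 1, hence Accepted.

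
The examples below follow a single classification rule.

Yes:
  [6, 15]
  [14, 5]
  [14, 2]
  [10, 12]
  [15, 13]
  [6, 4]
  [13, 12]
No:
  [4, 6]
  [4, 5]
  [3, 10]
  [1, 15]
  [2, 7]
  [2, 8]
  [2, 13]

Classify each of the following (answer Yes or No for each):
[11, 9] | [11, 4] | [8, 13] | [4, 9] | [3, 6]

The common property of the 'Yes' items is: first ≥ 5. No 'No' item has it.

Yes, Yes, Yes, No, No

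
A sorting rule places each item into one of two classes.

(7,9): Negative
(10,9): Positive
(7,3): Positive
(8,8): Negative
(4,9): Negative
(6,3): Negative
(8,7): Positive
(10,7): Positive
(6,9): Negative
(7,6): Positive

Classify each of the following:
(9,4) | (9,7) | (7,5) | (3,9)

Positive, Positive, Positive, Negative

The classifier is using: first > second AND sum ≥ 10.
(9,4) — 9 > 4, 9+4 = 13, hence Positive.
(9,7) — 9 > 7, 9+7 = 16, hence Positive.
(7,5) — 7 > 5, 7+5 = 12, hence Positive.
(3,9) — 3 < 9, 3+9 = 12, hence Negative.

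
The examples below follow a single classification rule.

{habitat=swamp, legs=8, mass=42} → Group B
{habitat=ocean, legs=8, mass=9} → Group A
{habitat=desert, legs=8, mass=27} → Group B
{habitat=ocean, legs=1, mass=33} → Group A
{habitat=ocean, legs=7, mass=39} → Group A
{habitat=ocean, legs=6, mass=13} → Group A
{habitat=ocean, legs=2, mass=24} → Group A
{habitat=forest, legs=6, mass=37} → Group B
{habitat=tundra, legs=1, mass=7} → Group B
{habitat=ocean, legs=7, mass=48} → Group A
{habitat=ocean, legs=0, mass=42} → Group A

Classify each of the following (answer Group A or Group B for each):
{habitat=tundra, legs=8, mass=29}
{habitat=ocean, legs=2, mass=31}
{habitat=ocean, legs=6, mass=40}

The rule appears to be: habitat is ocean.
{habitat=tundra, legs=8, mass=29} — habitat is tundra, hence Group B.
{habitat=ocean, legs=2, mass=31} — habitat is ocean, hence Group A.
{habitat=ocean, legs=6, mass=40} — habitat is ocean, hence Group A.

Group B, Group A, Group A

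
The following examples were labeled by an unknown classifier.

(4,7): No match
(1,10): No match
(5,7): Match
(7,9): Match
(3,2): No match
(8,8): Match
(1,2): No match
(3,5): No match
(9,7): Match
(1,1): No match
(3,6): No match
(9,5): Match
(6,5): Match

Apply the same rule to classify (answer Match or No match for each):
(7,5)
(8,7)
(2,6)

Match, Match, No match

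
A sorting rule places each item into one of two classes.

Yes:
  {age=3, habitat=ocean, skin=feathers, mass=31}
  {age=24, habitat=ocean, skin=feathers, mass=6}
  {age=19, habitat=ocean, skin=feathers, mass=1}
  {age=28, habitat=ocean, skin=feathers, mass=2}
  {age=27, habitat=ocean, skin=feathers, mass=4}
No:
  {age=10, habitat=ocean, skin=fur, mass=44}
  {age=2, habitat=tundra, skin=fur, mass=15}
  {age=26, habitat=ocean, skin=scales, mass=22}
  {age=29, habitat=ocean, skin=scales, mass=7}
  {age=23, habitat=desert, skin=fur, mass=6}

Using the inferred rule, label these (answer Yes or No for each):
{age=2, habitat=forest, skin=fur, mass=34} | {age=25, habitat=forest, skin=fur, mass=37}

The rule appears to be: skin is feathers.

No, No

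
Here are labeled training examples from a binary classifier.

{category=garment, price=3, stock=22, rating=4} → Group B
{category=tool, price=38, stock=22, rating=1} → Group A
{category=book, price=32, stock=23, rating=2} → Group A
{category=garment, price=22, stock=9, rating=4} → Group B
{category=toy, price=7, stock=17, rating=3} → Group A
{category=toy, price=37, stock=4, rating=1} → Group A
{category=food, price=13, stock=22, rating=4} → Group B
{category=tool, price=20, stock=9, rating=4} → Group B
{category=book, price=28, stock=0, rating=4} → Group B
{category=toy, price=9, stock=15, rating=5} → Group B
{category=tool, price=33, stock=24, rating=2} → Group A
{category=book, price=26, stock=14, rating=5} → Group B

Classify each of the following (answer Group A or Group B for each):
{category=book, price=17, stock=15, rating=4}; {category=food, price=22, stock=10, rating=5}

The distinguishing property — rating ≤ 3 — holds for all the 'Group A' cases and none of the 'Group B' cases.

Group B, Group B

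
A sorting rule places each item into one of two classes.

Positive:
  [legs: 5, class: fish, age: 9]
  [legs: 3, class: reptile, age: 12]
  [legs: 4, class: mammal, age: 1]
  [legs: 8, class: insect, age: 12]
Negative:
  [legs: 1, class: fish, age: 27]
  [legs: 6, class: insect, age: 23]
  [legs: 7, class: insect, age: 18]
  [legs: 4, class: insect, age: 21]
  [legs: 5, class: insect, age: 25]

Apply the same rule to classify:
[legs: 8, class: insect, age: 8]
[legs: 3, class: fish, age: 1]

The distinguishing property — age ≤ 12 — holds for all the 'Positive' cases and none of the 'Negative' cases.
[legs: 8, class: insect, age: 8]: Positive (age = 8). [legs: 3, class: fish, age: 1]: Positive (age = 1).

Positive, Positive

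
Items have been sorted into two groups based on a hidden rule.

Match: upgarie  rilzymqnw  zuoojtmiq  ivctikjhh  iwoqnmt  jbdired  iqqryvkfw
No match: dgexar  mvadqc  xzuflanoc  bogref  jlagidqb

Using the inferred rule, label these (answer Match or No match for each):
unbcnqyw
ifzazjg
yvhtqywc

All 'Match' examples share one property — odd length AND contains 'i' — and every 'No match' example lacks it.
unbcnqyw → length 8, no 'i' → No match. ifzazjg → length 7, has 'i' → Match. yvhtqywc → length 8, no 'i' → No match.

No match, Match, No match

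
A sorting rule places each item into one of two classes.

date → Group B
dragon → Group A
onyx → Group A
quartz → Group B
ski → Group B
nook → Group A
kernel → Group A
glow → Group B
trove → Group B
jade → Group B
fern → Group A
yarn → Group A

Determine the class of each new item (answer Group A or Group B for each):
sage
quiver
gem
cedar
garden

One predicate separates the groups cleanly: contains 'n'.
sage: Group B (no 'n').
quiver: Group B (no 'n').
gem: Group B (no 'n').
cedar: Group B (no 'n').
garden: Group A (has 'n').

Group B, Group B, Group B, Group B, Group A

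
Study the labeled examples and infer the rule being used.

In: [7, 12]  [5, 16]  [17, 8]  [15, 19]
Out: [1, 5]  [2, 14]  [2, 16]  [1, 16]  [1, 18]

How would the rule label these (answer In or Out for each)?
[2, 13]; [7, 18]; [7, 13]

All 'In' examples share one property — first ≥ 5 — and every 'Out' example lacks it.
[2, 13]: Out (first 2).
[7, 18]: In (first 7).
[7, 13]: In (first 7).

Out, In, In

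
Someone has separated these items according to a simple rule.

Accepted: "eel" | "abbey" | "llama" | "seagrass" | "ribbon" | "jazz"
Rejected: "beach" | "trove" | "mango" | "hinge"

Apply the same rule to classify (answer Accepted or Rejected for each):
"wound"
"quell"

The classifier is using: has a double letter.
"wound": no doubled letter, fails the rule → Rejected.
"quell": 'll' doubled, fits → Accepted.

Rejected, Accepted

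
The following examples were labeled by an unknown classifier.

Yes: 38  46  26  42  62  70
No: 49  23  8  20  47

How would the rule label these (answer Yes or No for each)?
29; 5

The pattern is that an item is 'Yes' exactly when: ≡ 2 (mod 4).

No, No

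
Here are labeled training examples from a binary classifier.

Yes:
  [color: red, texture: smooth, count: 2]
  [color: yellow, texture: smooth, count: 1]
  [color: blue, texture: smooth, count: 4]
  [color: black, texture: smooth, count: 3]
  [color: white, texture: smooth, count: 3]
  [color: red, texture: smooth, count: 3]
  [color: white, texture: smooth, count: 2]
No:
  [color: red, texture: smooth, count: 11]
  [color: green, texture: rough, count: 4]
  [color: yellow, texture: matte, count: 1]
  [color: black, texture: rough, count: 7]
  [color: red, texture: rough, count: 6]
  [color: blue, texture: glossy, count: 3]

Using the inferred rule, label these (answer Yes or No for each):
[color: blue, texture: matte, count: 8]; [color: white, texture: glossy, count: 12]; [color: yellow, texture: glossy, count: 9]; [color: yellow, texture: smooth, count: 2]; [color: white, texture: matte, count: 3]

The distinguishing property — texture is smooth AND count ≤ 4 — holds for all the 'Yes' cases and none of the 'No' cases.

No, No, No, Yes, No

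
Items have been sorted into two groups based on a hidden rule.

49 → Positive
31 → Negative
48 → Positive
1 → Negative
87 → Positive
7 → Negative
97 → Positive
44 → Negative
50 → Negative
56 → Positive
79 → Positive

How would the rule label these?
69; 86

All 'Positive' examples share one property — digit sum ≥ 9 — and every 'Negative' example lacks it.

Positive, Positive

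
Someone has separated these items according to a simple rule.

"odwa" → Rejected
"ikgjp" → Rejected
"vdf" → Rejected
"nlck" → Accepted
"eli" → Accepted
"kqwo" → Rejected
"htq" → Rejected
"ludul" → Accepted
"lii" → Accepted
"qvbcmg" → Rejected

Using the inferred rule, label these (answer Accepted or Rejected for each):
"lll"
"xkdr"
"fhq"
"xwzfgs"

Accepted, Rejected, Rejected, Rejected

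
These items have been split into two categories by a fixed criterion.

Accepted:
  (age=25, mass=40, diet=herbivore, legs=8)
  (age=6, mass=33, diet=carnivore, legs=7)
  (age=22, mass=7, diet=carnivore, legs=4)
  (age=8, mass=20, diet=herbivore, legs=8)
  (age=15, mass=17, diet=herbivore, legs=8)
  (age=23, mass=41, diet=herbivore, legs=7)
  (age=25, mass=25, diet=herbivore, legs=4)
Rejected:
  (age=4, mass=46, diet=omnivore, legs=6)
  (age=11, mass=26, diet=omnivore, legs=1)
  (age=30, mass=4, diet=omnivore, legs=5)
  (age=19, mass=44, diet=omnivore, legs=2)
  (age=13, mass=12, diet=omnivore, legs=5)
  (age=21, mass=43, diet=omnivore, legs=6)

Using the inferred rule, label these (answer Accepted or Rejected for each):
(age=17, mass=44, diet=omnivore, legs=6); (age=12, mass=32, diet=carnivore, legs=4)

The simplest hypothesis consistent with all the labels is: diet is not omnivore.
Rejected: (age=17, mass=44, diet=omnivore, legs=6), since diet is omnivore.
Accepted: (age=12, mass=32, diet=carnivore, legs=4), since diet is carnivore.

Rejected, Accepted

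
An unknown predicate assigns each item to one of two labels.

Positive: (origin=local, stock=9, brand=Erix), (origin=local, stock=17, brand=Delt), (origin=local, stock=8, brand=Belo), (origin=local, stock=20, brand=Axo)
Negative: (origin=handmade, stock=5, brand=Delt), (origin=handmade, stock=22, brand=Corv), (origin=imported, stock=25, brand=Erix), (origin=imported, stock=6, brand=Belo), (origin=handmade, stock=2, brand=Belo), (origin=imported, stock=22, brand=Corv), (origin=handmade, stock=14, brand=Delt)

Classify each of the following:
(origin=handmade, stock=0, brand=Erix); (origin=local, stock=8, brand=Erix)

Every 'Positive' example satisfies: origin is local. None of the 'Negative' examples do.

Negative, Positive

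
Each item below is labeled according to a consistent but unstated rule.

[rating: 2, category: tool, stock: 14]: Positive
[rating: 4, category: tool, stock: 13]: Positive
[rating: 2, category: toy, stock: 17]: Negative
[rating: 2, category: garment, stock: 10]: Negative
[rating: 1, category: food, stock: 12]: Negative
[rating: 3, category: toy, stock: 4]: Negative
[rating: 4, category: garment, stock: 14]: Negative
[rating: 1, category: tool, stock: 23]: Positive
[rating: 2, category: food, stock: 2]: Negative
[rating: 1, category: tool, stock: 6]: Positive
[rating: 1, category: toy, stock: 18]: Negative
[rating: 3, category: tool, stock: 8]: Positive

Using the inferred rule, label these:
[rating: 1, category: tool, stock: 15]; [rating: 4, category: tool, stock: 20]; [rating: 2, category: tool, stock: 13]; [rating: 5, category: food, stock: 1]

Looking at the examples, the only property every 'Positive' case has and every 'Negative' case lacks is: category is tool.

Positive, Positive, Positive, Negative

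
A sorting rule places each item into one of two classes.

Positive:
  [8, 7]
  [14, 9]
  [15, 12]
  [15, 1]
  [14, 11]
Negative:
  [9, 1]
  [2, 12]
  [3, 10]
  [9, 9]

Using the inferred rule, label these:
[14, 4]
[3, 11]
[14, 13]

Positive, Negative, Positive

The distinguishing property — first > second AND sum ≥ 13 — holds for all the 'Positive' cases and none of the 'Negative' cases.
[14, 4]: 14 > 4, 14+4 = 18, meets the rule → Positive. [3, 11]: 3 < 11, 3+11 = 14, does not fit → Negative. [14, 13]: 14 > 13, 14+13 = 27, meets the rule → Positive.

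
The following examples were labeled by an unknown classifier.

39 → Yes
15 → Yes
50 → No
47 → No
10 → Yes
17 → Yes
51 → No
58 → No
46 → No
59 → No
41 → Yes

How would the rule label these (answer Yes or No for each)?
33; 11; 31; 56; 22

Yes, Yes, Yes, No, Yes

One predicate separates the groups cleanly: at most 41.
Yes: 33, since 33 ≤ 41.
Yes: 11, since 11 ≤ 41.
Yes: 31, since 31 ≤ 41.
No: 56, since 56 > 41.
Yes: 22, since 22 ≤ 41.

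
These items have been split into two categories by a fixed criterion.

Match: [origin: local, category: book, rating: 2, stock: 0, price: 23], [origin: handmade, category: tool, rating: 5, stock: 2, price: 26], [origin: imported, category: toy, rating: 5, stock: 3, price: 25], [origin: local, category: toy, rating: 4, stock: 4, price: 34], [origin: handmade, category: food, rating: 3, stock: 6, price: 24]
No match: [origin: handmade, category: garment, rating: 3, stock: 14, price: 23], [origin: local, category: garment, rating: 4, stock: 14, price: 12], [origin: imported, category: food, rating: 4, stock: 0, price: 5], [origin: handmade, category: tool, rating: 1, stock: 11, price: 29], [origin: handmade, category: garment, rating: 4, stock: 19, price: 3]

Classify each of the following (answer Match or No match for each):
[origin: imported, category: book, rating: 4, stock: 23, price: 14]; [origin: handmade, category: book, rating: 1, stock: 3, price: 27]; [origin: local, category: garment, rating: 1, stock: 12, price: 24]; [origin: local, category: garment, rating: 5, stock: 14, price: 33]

No match, Match, No match, No match

All 'Match' examples share one property — stock ≤ 6 AND price ≥ 12 — and every 'No match' example lacks it.
[origin: imported, category: book, rating: 4, stock: 23, price: 14] — stock = 23, price = 14, hence No match.
[origin: handmade, category: book, rating: 1, stock: 3, price: 27] — stock = 3, price = 27, hence Match.
[origin: local, category: garment, rating: 1, stock: 12, price: 24] — stock = 12, price = 24, hence No match.
[origin: local, category: garment, rating: 5, stock: 14, price: 33] — stock = 14, price = 33, hence No match.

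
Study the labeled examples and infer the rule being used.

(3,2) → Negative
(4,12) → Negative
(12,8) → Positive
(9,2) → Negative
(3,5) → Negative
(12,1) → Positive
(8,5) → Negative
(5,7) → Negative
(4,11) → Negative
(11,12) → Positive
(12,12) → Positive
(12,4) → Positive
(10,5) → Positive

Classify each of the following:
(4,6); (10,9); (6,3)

Negative, Positive, Negative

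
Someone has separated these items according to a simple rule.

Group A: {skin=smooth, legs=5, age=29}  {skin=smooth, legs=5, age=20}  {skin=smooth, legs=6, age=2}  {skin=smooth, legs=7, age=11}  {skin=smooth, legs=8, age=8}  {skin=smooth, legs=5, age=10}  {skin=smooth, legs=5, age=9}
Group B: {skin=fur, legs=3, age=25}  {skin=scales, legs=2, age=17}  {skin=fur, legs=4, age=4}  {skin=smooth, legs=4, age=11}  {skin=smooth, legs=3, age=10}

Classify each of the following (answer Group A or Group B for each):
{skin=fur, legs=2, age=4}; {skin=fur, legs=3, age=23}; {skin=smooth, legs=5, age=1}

Group B, Group B, Group A

The classifier is using: legs ≥ 5.
{skin=fur, legs=2, age=4} → legs = 2 → Group B.
{skin=fur, legs=3, age=23} → legs = 3 → Group B.
{skin=smooth, legs=5, age=1} → legs = 5 → Group A.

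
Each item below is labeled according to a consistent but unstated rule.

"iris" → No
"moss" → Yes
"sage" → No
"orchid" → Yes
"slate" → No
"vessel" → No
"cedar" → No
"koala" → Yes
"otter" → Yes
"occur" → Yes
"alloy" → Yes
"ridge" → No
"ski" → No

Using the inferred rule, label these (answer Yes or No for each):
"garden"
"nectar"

All 'Yes' examples share one property — contains 'o' — and every 'No' example lacks it.
"garden": no 'o', doesn't match → No. "nectar": no 'o', doesn't match → No.

No, No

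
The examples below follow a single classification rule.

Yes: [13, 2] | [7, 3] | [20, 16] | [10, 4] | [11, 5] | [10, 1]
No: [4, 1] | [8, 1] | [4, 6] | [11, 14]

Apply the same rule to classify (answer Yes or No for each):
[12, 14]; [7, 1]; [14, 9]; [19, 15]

A rule that fits every label: first > second AND sum ≥ 10 — true of each 'Yes' example, false of each 'No' one.
No: [12, 14], since 12 < 14, 12+14 = 26.
No: [7, 1], since 7 > 1, 7+1 = 8.
Yes: [14, 9], since 14 > 9, 14+9 = 23.
Yes: [19, 15], since 19 > 15, 19+15 = 34.

No, No, Yes, Yes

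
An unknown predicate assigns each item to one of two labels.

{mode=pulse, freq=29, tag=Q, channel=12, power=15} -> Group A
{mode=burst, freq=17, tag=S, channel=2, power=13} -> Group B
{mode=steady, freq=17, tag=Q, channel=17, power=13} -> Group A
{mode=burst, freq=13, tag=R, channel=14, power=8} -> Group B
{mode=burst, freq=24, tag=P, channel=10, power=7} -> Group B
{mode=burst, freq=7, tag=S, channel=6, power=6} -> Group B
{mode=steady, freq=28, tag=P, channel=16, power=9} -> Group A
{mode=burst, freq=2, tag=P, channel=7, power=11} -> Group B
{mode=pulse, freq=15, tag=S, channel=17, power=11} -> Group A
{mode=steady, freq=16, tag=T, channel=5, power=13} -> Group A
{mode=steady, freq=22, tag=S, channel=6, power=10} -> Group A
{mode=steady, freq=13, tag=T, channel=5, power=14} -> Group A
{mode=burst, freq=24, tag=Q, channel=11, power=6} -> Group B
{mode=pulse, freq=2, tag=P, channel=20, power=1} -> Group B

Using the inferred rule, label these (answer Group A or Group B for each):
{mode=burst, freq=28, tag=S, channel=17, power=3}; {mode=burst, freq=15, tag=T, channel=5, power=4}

'Group A' ⟺ mode is not burst AND freq ≥ 7.

Group B, Group B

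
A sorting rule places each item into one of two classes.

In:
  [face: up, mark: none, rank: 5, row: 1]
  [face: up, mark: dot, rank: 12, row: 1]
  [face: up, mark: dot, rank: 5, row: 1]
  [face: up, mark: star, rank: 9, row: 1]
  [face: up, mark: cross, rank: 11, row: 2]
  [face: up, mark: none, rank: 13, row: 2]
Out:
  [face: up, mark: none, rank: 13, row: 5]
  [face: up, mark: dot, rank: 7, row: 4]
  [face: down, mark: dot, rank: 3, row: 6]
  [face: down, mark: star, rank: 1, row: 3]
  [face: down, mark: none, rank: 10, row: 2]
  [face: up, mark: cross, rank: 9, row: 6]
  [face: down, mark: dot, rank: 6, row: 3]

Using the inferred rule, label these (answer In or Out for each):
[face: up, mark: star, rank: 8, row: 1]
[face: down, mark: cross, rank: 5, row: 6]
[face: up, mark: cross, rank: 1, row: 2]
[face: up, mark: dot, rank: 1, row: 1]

One predicate separates the groups cleanly: face is up AND row ≤ 2.
[face: up, mark: star, rank: 8, row: 1]: face is up, row = 1, fits → In. [face: down, mark: cross, rank: 5, row: 6]: face is down, row = 6, doesn't qualify → Out. [face: up, mark: cross, rank: 1, row: 2]: face is up, row = 2, fits → In. [face: up, mark: dot, rank: 1, row: 1]: face is up, row = 1, fits → In.

In, Out, In, In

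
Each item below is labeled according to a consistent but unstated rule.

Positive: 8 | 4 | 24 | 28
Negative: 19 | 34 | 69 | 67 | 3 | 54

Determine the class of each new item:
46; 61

One predicate separates the groups cleanly: multiple of 4.
46: 46 = 4·11 + 2, doesn't qualify → Negative. 61: 61 = 4·15 + 1, doesn't qualify → Negative.

Negative, Negative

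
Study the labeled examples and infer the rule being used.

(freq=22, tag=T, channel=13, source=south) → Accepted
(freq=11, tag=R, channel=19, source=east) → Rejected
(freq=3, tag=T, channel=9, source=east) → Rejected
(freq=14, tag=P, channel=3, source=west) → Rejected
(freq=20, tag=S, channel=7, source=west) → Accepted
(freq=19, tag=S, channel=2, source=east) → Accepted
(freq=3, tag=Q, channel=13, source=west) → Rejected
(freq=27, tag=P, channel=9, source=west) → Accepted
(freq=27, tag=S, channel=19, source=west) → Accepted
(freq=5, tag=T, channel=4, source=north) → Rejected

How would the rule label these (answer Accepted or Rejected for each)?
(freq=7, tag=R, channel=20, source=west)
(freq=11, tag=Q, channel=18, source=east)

Rejected, Rejected

The rule appears to be: freq ≥ 19.
(freq=7, tag=R, channel=20, source=west): freq = 7 — does not satisfy this, so Rejected.
(freq=11, tag=Q, channel=18, source=east): freq = 11 — does not satisfy this, so Rejected.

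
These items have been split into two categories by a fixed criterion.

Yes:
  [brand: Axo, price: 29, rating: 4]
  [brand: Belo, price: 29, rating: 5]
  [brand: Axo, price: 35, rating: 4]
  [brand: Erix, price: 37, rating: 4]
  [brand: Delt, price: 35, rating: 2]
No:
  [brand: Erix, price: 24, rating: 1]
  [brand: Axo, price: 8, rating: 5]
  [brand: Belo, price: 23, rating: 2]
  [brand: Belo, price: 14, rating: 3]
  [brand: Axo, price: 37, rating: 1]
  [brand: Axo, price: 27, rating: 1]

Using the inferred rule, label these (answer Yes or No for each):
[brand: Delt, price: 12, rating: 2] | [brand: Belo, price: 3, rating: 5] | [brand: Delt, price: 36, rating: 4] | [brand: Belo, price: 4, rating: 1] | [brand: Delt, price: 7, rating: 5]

No, No, Yes, No, No

All 'Yes' examples share one property — price ≥ 24 AND rating ≥ 2 — and every 'No' example lacks it.
No: [brand: Delt, price: 12, rating: 2], since price = 12, rating = 2.
No: [brand: Belo, price: 3, rating: 5], since price = 3, rating = 5.
Yes: [brand: Delt, price: 36, rating: 4], since price = 36, rating = 4.
No: [brand: Belo, price: 4, rating: 1], since price = 4, rating = 1.
No: [brand: Delt, price: 7, rating: 5], since price = 7, rating = 5.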